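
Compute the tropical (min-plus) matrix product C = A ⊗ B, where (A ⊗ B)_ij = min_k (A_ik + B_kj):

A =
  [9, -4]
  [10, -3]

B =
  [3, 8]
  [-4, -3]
A ⊗ B =
  [-8, -7]
  [-7, -6]

Apply the min-plus product entry-by-entry:
  C[0][0] = min over k of (A[0][0] + B[0][0] = 9 + 3 = 12, A[0][1] + B[1][0] = -4 + -4 = -8) = -8 (attained at k = 1)
  C[0][1] = min over k of (A[0][0] + B[0][1] = 9 + 8 = 17, A[0][1] + B[1][1] = -4 + -3 = -7) = -7 (attained at k = 1)
  C[1][0] = min over k of (A[1][0] + B[0][0] = 10 + 3 = 13, A[1][1] + B[1][0] = -3 + -4 = -7) = -7 (attained at k = 1)
  C[1][1] = min over k of (A[1][0] + B[0][1] = 10 + 8 = 18, A[1][1] + B[1][1] = -3 + -3 = -6) = -6 (attained at k = 1)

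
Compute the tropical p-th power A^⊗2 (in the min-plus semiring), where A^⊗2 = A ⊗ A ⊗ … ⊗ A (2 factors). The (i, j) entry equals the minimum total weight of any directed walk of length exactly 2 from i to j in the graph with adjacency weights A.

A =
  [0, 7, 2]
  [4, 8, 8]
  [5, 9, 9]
A^⊗2 =
  [0, 7, 2]
  [4, 11, 6]
  [5, 12, 7]

Each entry (A^⊗2)_ij equals the minimum over all length-2 walks i = v_0 → v_1 → … → v_2 = j of Σ_t A[v_t][v_{t+1}]. For example, for (i, j) = (0, 2) we minimise over 3 possible intermediate vertex sequences; the minimum is 2, attained along the walk 0 → 0 → 2.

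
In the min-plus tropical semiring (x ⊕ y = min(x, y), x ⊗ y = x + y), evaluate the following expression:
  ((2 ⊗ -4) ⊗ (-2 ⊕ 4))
((2 ⊗ -4) ⊗ (-2 ⊕ 4)) = -4

Expand innermost to outermost. Recall ⊕ takes the minimum of its arguments and ⊗ takes their sum. Working out the expression ((2 ⊗ -4) ⊗ (-2 ⊕ 4)) gives -4.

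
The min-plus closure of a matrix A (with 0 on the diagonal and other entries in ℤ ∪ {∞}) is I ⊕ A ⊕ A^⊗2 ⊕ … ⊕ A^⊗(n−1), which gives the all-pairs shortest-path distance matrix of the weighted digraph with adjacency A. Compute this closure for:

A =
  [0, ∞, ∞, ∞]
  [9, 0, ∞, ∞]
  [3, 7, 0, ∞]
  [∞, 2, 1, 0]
Closure =
  [0, ∞, ∞, ∞]
  [9, 0, ∞, ∞]
  [3, 7, 0, ∞]
  [4, 2, 1, 0]

This is the Floyd-Warshall all-pairs shortest-path computation. For each intermediate vertex k = 0, 1, …, 3, update dist[i][j] ← min(dist[i][j], dist[i][k] + dist[k][j]). The final matrix gives, for each (i, j), the minimum total weight of any directed path from i to j (possibly empty when i = j).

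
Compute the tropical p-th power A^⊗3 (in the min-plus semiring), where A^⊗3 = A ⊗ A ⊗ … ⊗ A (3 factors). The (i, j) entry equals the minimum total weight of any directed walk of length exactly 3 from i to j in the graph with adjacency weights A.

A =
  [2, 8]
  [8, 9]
A^⊗3 =
  [6, 12]
  [12, 18]

Each entry (A^⊗3)_ij equals the minimum over all length-3 walks i = v_0 → v_1 → … → v_3 = j of Σ_t A[v_t][v_{t+1}]. For example, for (i, j) = (0, 1) we minimise over 4 possible intermediate vertex sequences; the minimum is 12, attained along the walk 0 → 0 → 0 → 1.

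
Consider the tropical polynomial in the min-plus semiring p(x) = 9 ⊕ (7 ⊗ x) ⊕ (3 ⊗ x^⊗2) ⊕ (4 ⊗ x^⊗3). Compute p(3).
p(3) = 9

A tropical monomial a ⊗ x^⊗i evaluates to a + i · x. Evaluating each term at x = 3:
  Term 0 contributes 9 + 0 · 3 = 9
  Term 1 contributes 7 + 1 · 3 = 10
  Term 2 contributes 3 + 2 · 3 = 9
  Term 3 contributes 4 + 3 · 3 = 13
p(3) = ⊕ of these = min[9, 10, 9, 13] = 9.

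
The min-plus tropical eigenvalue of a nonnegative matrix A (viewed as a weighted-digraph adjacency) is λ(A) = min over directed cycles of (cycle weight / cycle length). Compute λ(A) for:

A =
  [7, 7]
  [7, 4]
λ(A) = 4

Enumerate directed cycles and compute their means (weight / length). Sample:
  cycle 0 → 0: weight = 7, length = 1, mean = 7/1 ≈ 7.000
  cycle 1 → 1: weight = 4, length = 1, mean = 4/1 ≈ 4.000
  cycle 0 → 1 → 0: weight = 14, length = 2, mean = 14/2 ≈ 7.000
  cycle 1 → 0 → 1: weight = 14, length = 2, mean = 14/2 ≈ 7.000
Minimum mean = 4.000, attained e.g. along the cycle 1 → 1 with weight 4 and length 1. So λ(A) = 4/1 = 4.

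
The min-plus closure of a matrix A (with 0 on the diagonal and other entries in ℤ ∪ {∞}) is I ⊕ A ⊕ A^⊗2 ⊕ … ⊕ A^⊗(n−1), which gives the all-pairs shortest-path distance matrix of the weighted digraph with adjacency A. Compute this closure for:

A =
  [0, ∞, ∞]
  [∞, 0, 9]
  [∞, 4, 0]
Closure =
  [0, ∞, ∞]
  [∞, 0, 9]
  [∞, 4, 0]

This is the Floyd-Warshall all-pairs shortest-path computation. For each intermediate vertex k = 0, 1, …, 2, update dist[i][j] ← min(dist[i][j], dist[i][k] + dist[k][j]). The final matrix gives, for each (i, j), the minimum total weight of any directed path from i to j (possibly empty when i = j).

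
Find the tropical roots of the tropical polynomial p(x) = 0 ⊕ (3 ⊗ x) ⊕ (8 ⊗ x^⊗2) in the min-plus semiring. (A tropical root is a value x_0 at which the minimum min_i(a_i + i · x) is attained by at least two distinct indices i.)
Roots: {-5, -3}

Each tropical root is a break point of the lower envelope of the lines y = a_i + i · x (there are 3 lines, with slopes 0, 1, ..., 2). Only the lines that attain the minimum somewhere contribute to roots; other lines are dominated. Here the surviving (envelope) indices are i = 2, i = 1, i = 0.
Intersections between consecutive envelope lines give the roots: for adjacent envelope indices i < j the intersection is x = (a_i − a_j) / (j − i). Reading off the sorted break points: {-5, -3}.
Verification: at each break x_0, at least two indices attain the minimum of min_i(a_i + i · x_0).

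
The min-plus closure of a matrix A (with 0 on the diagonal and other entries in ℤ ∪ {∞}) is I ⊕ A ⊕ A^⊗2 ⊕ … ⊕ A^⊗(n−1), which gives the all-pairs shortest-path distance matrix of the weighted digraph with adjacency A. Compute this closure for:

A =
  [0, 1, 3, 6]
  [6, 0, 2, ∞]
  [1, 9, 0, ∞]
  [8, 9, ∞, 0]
Closure =
  [0, 1, 3, 6]
  [3, 0, 2, 9]
  [1, 2, 0, 7]
  [8, 9, 11, 0]

This is the Floyd-Warshall all-pairs shortest-path computation. For each intermediate vertex k = 0, 1, …, 3, update dist[i][j] ← min(dist[i][j], dist[i][k] + dist[k][j]). The final matrix gives, for each (i, j), the minimum total weight of any directed path from i to j (possibly empty when i = j).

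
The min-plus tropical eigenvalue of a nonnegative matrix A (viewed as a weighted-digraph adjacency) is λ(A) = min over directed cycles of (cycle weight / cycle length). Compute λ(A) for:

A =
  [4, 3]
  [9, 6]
λ(A) = 4

Enumerate directed cycles and compute their means (weight / length). Sample:
  cycle 0 → 0: weight = 4, length = 1, mean = 4/1 ≈ 4.000
  cycle 1 → 1: weight = 6, length = 1, mean = 6/1 ≈ 6.000
  cycle 0 → 1 → 0: weight = 12, length = 2, mean = 12/2 ≈ 6.000
  cycle 1 → 0 → 1: weight = 12, length = 2, mean = 12/2 ≈ 6.000
Minimum mean = 4.000, attained e.g. along the cycle 0 → 0 with weight 4 and length 1. So λ(A) = 4/1 = 4.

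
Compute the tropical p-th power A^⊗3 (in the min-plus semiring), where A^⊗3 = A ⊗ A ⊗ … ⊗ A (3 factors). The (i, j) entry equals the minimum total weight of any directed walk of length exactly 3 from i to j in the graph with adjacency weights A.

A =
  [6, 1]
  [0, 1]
A^⊗3 =
  [2, 2]
  [1, 2]

Each entry (A^⊗3)_ij equals the minimum over all length-3 walks i = v_0 → v_1 → … → v_3 = j of Σ_t A[v_t][v_{t+1}]. For example, for (i, j) = (0, 1) we minimise over 4 possible intermediate vertex sequences; the minimum is 2, attained along the walk 0 → 1 → 0 → 1.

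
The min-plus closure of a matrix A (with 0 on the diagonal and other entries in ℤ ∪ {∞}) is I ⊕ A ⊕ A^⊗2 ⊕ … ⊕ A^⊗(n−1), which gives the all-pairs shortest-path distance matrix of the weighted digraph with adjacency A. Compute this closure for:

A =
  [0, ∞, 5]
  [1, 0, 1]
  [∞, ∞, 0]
Closure =
  [0, ∞, 5]
  [1, 0, 1]
  [∞, ∞, 0]

This is the Floyd-Warshall all-pairs shortest-path computation. For each intermediate vertex k = 0, 1, …, 2, update dist[i][j] ← min(dist[i][j], dist[i][k] + dist[k][j]). The final matrix gives, for each (i, j), the minimum total weight of any directed path from i to j (possibly empty when i = j).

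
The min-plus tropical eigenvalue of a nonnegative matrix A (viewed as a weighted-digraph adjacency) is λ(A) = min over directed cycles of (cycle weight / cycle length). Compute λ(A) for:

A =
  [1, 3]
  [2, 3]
λ(A) = 1

Enumerate directed cycles and compute their means (weight / length). Sample:
  cycle 0 → 0: weight = 1, length = 1, mean = 1/1 ≈ 1.000
  cycle 1 → 1: weight = 3, length = 1, mean = 3/1 ≈ 3.000
  cycle 0 → 1 → 0: weight = 5, length = 2, mean = 5/2 ≈ 2.500
  cycle 1 → 0 → 1: weight = 5, length = 2, mean = 5/2 ≈ 2.500
Minimum mean = 1.000, attained e.g. along the cycle 0 → 0 with weight 1 and length 1. So λ(A) = 1/1 = 1.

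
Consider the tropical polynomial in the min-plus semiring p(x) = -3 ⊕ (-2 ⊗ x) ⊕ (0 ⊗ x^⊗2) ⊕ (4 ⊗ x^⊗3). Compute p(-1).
p(-1) = -3

A tropical monomial a ⊗ x^⊗i evaluates to a + i · x. Evaluating each term at x = -1:
  Term 0 contributes -3 + 0 · -1 = -3
  Term 1 contributes -2 + 1 · -1 = -3
  Term 2 contributes 0 + 2 · -1 = -2
  Term 3 contributes 4 + 3 · -1 = 1
p(-1) = ⊕ of these = min[-3, -3, -2, 1] = -3.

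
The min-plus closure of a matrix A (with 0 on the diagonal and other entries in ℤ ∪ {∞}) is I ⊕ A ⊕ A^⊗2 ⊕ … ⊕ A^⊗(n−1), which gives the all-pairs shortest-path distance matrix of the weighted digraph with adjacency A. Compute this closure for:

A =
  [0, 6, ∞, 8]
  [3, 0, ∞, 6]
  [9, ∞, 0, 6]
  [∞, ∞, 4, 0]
Closure =
  [0, 6, 12, 8]
  [3, 0, 10, 6]
  [9, 15, 0, 6]
  [13, 19, 4, 0]

This is the Floyd-Warshall all-pairs shortest-path computation. For each intermediate vertex k = 0, 1, …, 3, update dist[i][j] ← min(dist[i][j], dist[i][k] + dist[k][j]). The final matrix gives, for each (i, j), the minimum total weight of any directed path from i to j (possibly empty when i = j).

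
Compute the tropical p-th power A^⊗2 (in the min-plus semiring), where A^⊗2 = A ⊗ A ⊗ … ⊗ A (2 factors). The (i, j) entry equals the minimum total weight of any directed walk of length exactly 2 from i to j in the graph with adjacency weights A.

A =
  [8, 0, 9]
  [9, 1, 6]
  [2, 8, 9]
A^⊗2 =
  [9, 1, 6]
  [8, 2, 7]
  [10, 2, 11]

Each entry (A^⊗2)_ij equals the minimum over all length-2 walks i = v_0 → v_1 → … → v_2 = j of Σ_t A[v_t][v_{t+1}]. For example, for (i, j) = (0, 2) we minimise over 3 possible intermediate vertex sequences; the minimum is 6, attained along the walk 0 → 1 → 2.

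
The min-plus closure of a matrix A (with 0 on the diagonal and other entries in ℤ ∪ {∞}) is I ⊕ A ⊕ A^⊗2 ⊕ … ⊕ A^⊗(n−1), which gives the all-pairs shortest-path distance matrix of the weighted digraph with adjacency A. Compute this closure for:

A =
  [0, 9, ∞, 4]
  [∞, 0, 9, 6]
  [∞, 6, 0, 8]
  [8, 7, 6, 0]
Closure =
  [0, 9, 10, 4]
  [14, 0, 9, 6]
  [16, 6, 0, 8]
  [8, 7, 6, 0]

This is the Floyd-Warshall all-pairs shortest-path computation. For each intermediate vertex k = 0, 1, …, 3, update dist[i][j] ← min(dist[i][j], dist[i][k] + dist[k][j]). The final matrix gives, for each (i, j), the minimum total weight of any directed path from i to j (possibly empty when i = j).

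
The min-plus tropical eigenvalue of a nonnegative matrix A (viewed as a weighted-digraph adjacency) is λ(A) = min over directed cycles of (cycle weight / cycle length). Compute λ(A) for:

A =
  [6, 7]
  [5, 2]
λ(A) = 2

Enumerate directed cycles and compute their means (weight / length). Sample:
  cycle 0 → 0: weight = 6, length = 1, mean = 6/1 ≈ 6.000
  cycle 1 → 1: weight = 2, length = 1, mean = 2/1 ≈ 2.000
  cycle 0 → 1 → 0: weight = 12, length = 2, mean = 12/2 ≈ 6.000
  cycle 1 → 0 → 1: weight = 12, length = 2, mean = 12/2 ≈ 6.000
Minimum mean = 2.000, attained e.g. along the cycle 1 → 1 with weight 2 and length 1. So λ(A) = 2/1 = 2.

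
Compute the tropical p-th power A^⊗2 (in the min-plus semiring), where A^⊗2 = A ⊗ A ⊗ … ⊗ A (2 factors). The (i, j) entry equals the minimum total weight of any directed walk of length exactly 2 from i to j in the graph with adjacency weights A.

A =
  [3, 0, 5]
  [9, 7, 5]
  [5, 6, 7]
A^⊗2 =
  [6, 3, 5]
  [10, 9, 12]
  [8, 5, 10]

Each entry (A^⊗2)_ij equals the minimum over all length-2 walks i = v_0 → v_1 → … → v_2 = j of Σ_t A[v_t][v_{t+1}]. For example, for (i, j) = (0, 2) we minimise over 3 possible intermediate vertex sequences; the minimum is 5, attained along the walk 0 → 1 → 2.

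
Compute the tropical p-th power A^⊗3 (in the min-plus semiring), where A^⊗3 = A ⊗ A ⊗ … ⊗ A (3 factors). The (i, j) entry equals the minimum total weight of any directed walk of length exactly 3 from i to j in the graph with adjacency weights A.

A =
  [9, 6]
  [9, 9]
A^⊗3 =
  [24, 21]
  [24, 24]

Each entry (A^⊗3)_ij equals the minimum over all length-3 walks i = v_0 → v_1 → … → v_3 = j of Σ_t A[v_t][v_{t+1}]. For example, for (i, j) = (0, 1) we minimise over 4 possible intermediate vertex sequences; the minimum is 21, attained along the walk 0 → 1 → 0 → 1.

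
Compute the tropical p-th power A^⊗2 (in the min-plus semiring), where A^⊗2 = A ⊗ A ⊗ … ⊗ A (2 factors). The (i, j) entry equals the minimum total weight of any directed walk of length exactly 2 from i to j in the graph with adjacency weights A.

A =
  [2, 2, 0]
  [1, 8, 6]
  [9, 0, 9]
A^⊗2 =
  [3, 0, 2]
  [3, 3, 1]
  [1, 8, 6]

Each entry (A^⊗2)_ij equals the minimum over all length-2 walks i = v_0 → v_1 → … → v_2 = j of Σ_t A[v_t][v_{t+1}]. For example, for (i, j) = (0, 2) we minimise over 3 possible intermediate vertex sequences; the minimum is 2, attained along the walk 0 → 0 → 2.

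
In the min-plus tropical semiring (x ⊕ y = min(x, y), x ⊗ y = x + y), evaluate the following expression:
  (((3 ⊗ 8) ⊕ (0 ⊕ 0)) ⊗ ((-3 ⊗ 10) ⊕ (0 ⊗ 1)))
(((3 ⊗ 8) ⊕ (0 ⊕ 0)) ⊗ ((-3 ⊗ 10) ⊕ (0 ⊗ 1))) = 1

Expand innermost to outermost. Recall ⊕ takes the minimum of its arguments and ⊗ takes their sum. Working out the expression (((3 ⊗ 8) ⊕ (0 ⊕ 0)) ⊗ ((-3 ⊗ 10) ⊕ (0 ⊗ 1))) gives 1.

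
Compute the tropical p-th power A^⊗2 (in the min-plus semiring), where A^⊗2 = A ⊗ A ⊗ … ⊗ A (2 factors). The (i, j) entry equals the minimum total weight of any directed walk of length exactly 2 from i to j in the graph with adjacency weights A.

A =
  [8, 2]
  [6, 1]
A^⊗2 =
  [8, 3]
  [7, 2]

Each entry (A^⊗2)_ij equals the minimum over all length-2 walks i = v_0 → v_1 → … → v_2 = j of Σ_t A[v_t][v_{t+1}]. For example, for (i, j) = (0, 1) we minimise over 2 possible intermediate vertex sequences; the minimum is 3, attained along the walk 0 → 1 → 1.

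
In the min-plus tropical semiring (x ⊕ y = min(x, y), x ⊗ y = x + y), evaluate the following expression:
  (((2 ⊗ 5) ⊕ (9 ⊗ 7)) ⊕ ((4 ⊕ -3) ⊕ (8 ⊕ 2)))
(((2 ⊗ 5) ⊕ (9 ⊗ 7)) ⊕ ((4 ⊕ -3) ⊕ (8 ⊕ 2))) = -3

Expand innermost to outermost. Recall ⊕ takes the minimum of its arguments and ⊗ takes their sum. Working out the expression (((2 ⊗ 5) ⊕ (9 ⊗ 7)) ⊕ ((4 ⊕ -3) ⊕ (8 ⊕ 2))) gives -3.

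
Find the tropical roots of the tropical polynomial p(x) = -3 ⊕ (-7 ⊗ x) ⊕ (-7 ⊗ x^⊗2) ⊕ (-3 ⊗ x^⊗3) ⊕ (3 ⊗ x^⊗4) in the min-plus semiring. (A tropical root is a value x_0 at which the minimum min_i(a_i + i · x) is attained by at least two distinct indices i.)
Roots: {-6, -4, 0, 4}

Each tropical root is a break point of the lower envelope of the lines y = a_i + i · x (there are 5 lines, with slopes 0, 1, ..., 4). Only the lines that attain the minimum somewhere contribute to roots; other lines are dominated. Here the surviving (envelope) indices are i = 4, i = 3, i = 2, i = 1, i = 0.
Intersections between consecutive envelope lines give the roots: for adjacent envelope indices i < j the intersection is x = (a_i − a_j) / (j − i). Reading off the sorted break points: {-6, -4, 0, 4}.
Verification: at each break x_0, at least two indices attain the minimum of min_i(a_i + i · x_0).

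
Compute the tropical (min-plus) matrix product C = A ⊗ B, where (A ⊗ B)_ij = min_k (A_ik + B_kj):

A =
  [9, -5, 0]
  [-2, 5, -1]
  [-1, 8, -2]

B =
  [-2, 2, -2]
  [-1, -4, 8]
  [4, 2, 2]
A ⊗ B =
  [-6, -9, 2]
  [-4, 0, -4]
  [-3, 0, -3]

Apply the min-plus product entry-by-entry:
  C[0][0] = min over k of (A[0][0] + B[0][0] = 9 + -2 = 7, A[0][1] + B[1][0] = -5 + -1 = -6, A[0][2] + B[2][0] = 0 + 4 = 4) = -6 (attained at k = 1)
  C[0][1] = min over k of (A[0][0] + B[0][1] = 9 + 2 = 11, A[0][1] + B[1][1] = -5 + -4 = -9, A[0][2] + B[2][1] = 0 + 2 = 2) = -9 (attained at k = 1)
  C[0][2] = min over k of (A[0][0] + B[0][2] = 9 + -2 = 7, A[0][1] + B[1][2] = -5 + 8 = 3, A[0][2] + B[2][2] = 0 + 2 = 2) = 2 (attained at k = 2)
  C[1][0] = min over k of (A[1][0] + B[0][0] = -2 + -2 = -4, A[1][1] + B[1][0] = 5 + -1 = 4, A[1][2] + B[2][0] = -1 + 4 = 3) = -4 (attained at k = 0)
  C[1][1] = min over k of (A[1][0] + B[0][1] = -2 + 2 = 0, A[1][1] + B[1][1] = 5 + -4 = 1, A[1][2] + B[2][1] = -1 + 2 = 1) = 0 (attained at k = 0)
  C[1][2] = min over k of (A[1][0] + B[0][2] = -2 + -2 = -4, A[1][1] + B[1][2] = 5 + 8 = 13, A[1][2] + B[2][2] = -1 + 2 = 1) = -4 (attained at k = 0)
  C[2][0] = min over k of (A[2][0] + B[0][0] = -1 + -2 = -3, A[2][1] + B[1][0] = 8 + -1 = 7, A[2][2] + B[2][0] = -2 + 4 = 2) = -3 (attained at k = 0)
  C[2][1] = min over k of (A[2][0] + B[0][1] = -1 + 2 = 1, A[2][1] + B[1][1] = 8 + -4 = 4, A[2][2] + B[2][1] = -2 + 2 = 0) = 0 (attained at k = 2)
  C[2][2] = min over k of (A[2][0] + B[0][2] = -1 + -2 = -3, A[2][1] + B[1][2] = 8 + 8 = 16, A[2][2] + B[2][2] = -2 + 2 = 0) = -3 (attained at k = 0)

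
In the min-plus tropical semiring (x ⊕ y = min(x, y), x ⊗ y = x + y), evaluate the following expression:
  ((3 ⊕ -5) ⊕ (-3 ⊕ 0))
((3 ⊕ -5) ⊕ (-3 ⊕ 0)) = -5

Expand innermost to outermost. Recall ⊕ takes the minimum of its arguments and ⊗ takes their sum. Working out the expression ((3 ⊕ -5) ⊕ (-3 ⊕ 0)) gives -5.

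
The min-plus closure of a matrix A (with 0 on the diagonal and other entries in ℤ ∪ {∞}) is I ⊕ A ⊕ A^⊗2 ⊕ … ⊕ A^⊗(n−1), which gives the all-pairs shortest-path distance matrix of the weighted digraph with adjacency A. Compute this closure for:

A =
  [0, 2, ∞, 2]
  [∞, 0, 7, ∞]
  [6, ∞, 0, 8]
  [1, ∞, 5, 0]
Closure =
  [0, 2, 7, 2]
  [13, 0, 7, 15]
  [6, 8, 0, 8]
  [1, 3, 5, 0]

This is the Floyd-Warshall all-pairs shortest-path computation. For each intermediate vertex k = 0, 1, …, 3, update dist[i][j] ← min(dist[i][j], dist[i][k] + dist[k][j]). The final matrix gives, for each (i, j), the minimum total weight of any directed path from i to j (possibly empty when i = j).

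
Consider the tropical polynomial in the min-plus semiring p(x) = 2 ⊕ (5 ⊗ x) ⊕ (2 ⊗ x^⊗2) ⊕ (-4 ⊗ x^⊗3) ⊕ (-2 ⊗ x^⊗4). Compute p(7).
p(7) = 2

A tropical monomial a ⊗ x^⊗i evaluates to a + i · x. Evaluating each term at x = 7:
  Term 0 contributes 2 + 0 · 7 = 2
  Term 1 contributes 5 + 1 · 7 = 12
  Term 2 contributes 2 + 2 · 7 = 16
  Term 3 contributes -4 + 3 · 7 = 17
  Term 4 contributes -2 + 4 · 7 = 26
p(7) = ⊕ of these = min[2, 12, 16, 17, 26] = 2.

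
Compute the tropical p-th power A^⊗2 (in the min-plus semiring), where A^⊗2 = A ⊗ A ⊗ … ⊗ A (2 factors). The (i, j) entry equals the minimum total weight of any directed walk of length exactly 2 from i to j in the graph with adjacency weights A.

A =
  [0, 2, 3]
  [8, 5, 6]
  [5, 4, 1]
A^⊗2 =
  [0, 2, 3]
  [8, 10, 7]
  [5, 5, 2]

Each entry (A^⊗2)_ij equals the minimum over all length-2 walks i = v_0 → v_1 → … → v_2 = j of Σ_t A[v_t][v_{t+1}]. For example, for (i, j) = (0, 2) we minimise over 3 possible intermediate vertex sequences; the minimum is 3, attained along the walk 0 → 0 → 2.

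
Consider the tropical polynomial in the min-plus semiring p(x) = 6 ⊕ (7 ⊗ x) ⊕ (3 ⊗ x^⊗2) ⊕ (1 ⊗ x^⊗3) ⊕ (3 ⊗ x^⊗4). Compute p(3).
p(3) = 6

A tropical monomial a ⊗ x^⊗i evaluates to a + i · x. Evaluating each term at x = 3:
  Term 0 contributes 6 + 0 · 3 = 6
  Term 1 contributes 7 + 1 · 3 = 10
  Term 2 contributes 3 + 2 · 3 = 9
  Term 3 contributes 1 + 3 · 3 = 10
  Term 4 contributes 3 + 4 · 3 = 15
p(3) = ⊕ of these = min[6, 10, 9, 10, 15] = 6.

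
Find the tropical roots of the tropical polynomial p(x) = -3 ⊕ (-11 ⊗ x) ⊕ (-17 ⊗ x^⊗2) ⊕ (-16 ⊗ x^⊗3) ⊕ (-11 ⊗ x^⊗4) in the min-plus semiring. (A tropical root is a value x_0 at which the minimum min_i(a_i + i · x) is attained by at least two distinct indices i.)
Roots: {-5, -1, 6, 8}

Each tropical root is a break point of the lower envelope of the lines y = a_i + i · x (there are 5 lines, with slopes 0, 1, ..., 4). Only the lines that attain the minimum somewhere contribute to roots; other lines are dominated. Here the surviving (envelope) indices are i = 4, i = 3, i = 2, i = 1, i = 0.
Intersections between consecutive envelope lines give the roots: for adjacent envelope indices i < j the intersection is x = (a_i − a_j) / (j − i). Reading off the sorted break points: {-5, -1, 6, 8}.
Verification: at each break x_0, at least two indices attain the minimum of min_i(a_i + i · x_0).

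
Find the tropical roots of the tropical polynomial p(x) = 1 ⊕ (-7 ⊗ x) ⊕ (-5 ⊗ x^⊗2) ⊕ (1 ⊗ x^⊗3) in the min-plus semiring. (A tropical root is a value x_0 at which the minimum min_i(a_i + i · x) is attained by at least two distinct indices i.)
Roots: {-6, -2, 8}

Each tropical root is a break point of the lower envelope of the lines y = a_i + i · x (there are 4 lines, with slopes 0, 1, ..., 3). Only the lines that attain the minimum somewhere contribute to roots; other lines are dominated. Here the surviving (envelope) indices are i = 3, i = 2, i = 1, i = 0.
Intersections between consecutive envelope lines give the roots: for adjacent envelope indices i < j the intersection is x = (a_i − a_j) / (j − i). Reading off the sorted break points: {-6, -2, 8}.
Verification: at each break x_0, at least two indices attain the minimum of min_i(a_i + i · x_0).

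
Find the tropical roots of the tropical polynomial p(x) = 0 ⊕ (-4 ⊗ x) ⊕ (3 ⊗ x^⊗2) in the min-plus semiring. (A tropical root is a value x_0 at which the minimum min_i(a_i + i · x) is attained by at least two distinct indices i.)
Roots: {-7, 4}

Each tropical root is a break point of the lower envelope of the lines y = a_i + i · x (there are 3 lines, with slopes 0, 1, ..., 2). Only the lines that attain the minimum somewhere contribute to roots; other lines are dominated. Here the surviving (envelope) indices are i = 2, i = 1, i = 0.
Intersections between consecutive envelope lines give the roots: for adjacent envelope indices i < j the intersection is x = (a_i − a_j) / (j − i). Reading off the sorted break points: {-7, 4}.
Verification: at each break x_0, at least two indices attain the minimum of min_i(a_i + i · x_0).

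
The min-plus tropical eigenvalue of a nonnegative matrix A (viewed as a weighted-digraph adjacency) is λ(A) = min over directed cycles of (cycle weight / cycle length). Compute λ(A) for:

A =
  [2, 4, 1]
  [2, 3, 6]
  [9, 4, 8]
λ(A) = 2

Enumerate directed cycles and compute their means (weight / length). Sample:
  cycle 0 → 0: weight = 2, length = 1, mean = 2/1 ≈ 2.000
  cycle 1 → 1: weight = 3, length = 1, mean = 3/1 ≈ 3.000
  cycle 2 → 2: weight = 8, length = 1, mean = 8/1 ≈ 8.000
  cycle 0 → 1 → 0: weight = 6, length = 2, mean = 6/2 ≈ 3.000
  cycle 0 → 2 → 0: weight = 10, length = 2, mean = 10/2 ≈ 5.000
  cycle 1 → 0 → 1: weight = 6, length = 2, mean = 6/2 ≈ 3.000
Minimum mean = 2.000, attained e.g. along the cycle 0 → 0 with weight 2 and length 1. So λ(A) = 2/1 = 2.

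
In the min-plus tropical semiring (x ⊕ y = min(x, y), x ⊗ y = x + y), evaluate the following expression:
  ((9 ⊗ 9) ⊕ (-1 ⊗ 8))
((9 ⊗ 9) ⊕ (-1 ⊗ 8)) = 7

Expand innermost to outermost. Recall ⊕ takes the minimum of its arguments and ⊗ takes their sum. Working out the expression ((9 ⊗ 9) ⊕ (-1 ⊗ 8)) gives 7.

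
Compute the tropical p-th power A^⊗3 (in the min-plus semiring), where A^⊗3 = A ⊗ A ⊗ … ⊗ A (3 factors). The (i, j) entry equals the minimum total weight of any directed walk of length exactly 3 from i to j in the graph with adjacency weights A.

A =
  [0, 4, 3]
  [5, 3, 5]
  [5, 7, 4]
A^⊗3 =
  [0, 4, 3]
  [5, 9, 8]
  [5, 9, 8]

Each entry (A^⊗3)_ij equals the minimum over all length-3 walks i = v_0 → v_1 → … → v_3 = j of Σ_t A[v_t][v_{t+1}]. For example, for (i, j) = (0, 2) we minimise over 9 possible intermediate vertex sequences; the minimum is 3, attained along the walk 0 → 0 → 0 → 2.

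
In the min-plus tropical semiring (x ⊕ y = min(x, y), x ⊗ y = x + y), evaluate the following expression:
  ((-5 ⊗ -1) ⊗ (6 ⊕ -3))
((-5 ⊗ -1) ⊗ (6 ⊕ -3)) = -9

Expand innermost to outermost. Recall ⊕ takes the minimum of its arguments and ⊗ takes their sum. Working out the expression ((-5 ⊗ -1) ⊗ (6 ⊕ -3)) gives -9.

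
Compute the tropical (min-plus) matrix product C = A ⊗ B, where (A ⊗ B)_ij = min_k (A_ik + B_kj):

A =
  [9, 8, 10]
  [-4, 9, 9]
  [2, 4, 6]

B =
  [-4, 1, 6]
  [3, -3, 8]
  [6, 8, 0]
A ⊗ B =
  [5, 5, 10]
  [-8, -3, 2]
  [-2, 1, 6]

Apply the min-plus product entry-by-entry:
  C[0][0] = min over k of (A[0][0] + B[0][0] = 9 + -4 = 5, A[0][1] + B[1][0] = 8 + 3 = 11, A[0][2] + B[2][0] = 10 + 6 = 16) = 5 (attained at k = 0)
  C[0][1] = min over k of (A[0][0] + B[0][1] = 9 + 1 = 10, A[0][1] + B[1][1] = 8 + -3 = 5, A[0][2] + B[2][1] = 10 + 8 = 18) = 5 (attained at k = 1)
  C[0][2] = min over k of (A[0][0] + B[0][2] = 9 + 6 = 15, A[0][1] + B[1][2] = 8 + 8 = 16, A[0][2] + B[2][2] = 10 + 0 = 10) = 10 (attained at k = 2)
  C[1][0] = min over k of (A[1][0] + B[0][0] = -4 + -4 = -8, A[1][1] + B[1][0] = 9 + 3 = 12, A[1][2] + B[2][0] = 9 + 6 = 15) = -8 (attained at k = 0)
  C[1][1] = min over k of (A[1][0] + B[0][1] = -4 + 1 = -3, A[1][1] + B[1][1] = 9 + -3 = 6, A[1][2] + B[2][1] = 9 + 8 = 17) = -3 (attained at k = 0)
  C[1][2] = min over k of (A[1][0] + B[0][2] = -4 + 6 = 2, A[1][1] + B[1][2] = 9 + 8 = 17, A[1][2] + B[2][2] = 9 + 0 = 9) = 2 (attained at k = 0)
  C[2][0] = min over k of (A[2][0] + B[0][0] = 2 + -4 = -2, A[2][1] + B[1][0] = 4 + 3 = 7, A[2][2] + B[2][0] = 6 + 6 = 12) = -2 (attained at k = 0)
  C[2][1] = min over k of (A[2][0] + B[0][1] = 2 + 1 = 3, A[2][1] + B[1][1] = 4 + -3 = 1, A[2][2] + B[2][1] = 6 + 8 = 14) = 1 (attained at k = 1)
  C[2][2] = min over k of (A[2][0] + B[0][2] = 2 + 6 = 8, A[2][1] + B[1][2] = 4 + 8 = 12, A[2][2] + B[2][2] = 6 + 0 = 6) = 6 (attained at k = 2)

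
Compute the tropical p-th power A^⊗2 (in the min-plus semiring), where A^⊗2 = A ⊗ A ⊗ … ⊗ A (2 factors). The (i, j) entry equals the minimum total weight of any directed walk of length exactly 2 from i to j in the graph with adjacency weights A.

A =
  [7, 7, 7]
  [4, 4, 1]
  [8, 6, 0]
A^⊗2 =
  [11, 11, 7]
  [8, 7, 1]
  [8, 6, 0]

Each entry (A^⊗2)_ij equals the minimum over all length-2 walks i = v_0 → v_1 → … → v_2 = j of Σ_t A[v_t][v_{t+1}]. For example, for (i, j) = (0, 2) we minimise over 3 possible intermediate vertex sequences; the minimum is 7, attained along the walk 0 → 2 → 2.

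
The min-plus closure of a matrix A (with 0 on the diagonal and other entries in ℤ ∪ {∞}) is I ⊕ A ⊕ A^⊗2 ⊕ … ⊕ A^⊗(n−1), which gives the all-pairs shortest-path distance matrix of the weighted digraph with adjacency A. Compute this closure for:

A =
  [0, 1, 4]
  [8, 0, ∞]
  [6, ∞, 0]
Closure =
  [0, 1, 4]
  [8, 0, 12]
  [6, 7, 0]

This is the Floyd-Warshall all-pairs shortest-path computation. For each intermediate vertex k = 0, 1, …, 2, update dist[i][j] ← min(dist[i][j], dist[i][k] + dist[k][j]). The final matrix gives, for each (i, j), the minimum total weight of any directed path from i to j (possibly empty when i = j).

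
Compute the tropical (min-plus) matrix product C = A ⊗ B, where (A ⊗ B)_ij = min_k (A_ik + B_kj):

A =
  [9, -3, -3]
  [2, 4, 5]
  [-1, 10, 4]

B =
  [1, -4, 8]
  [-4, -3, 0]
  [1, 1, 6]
A ⊗ B =
  [-7, -6, -3]
  [0, -2, 4]
  [0, -5, 7]

Apply the min-plus product entry-by-entry:
  C[0][0] = min over k of (A[0][0] + B[0][0] = 9 + 1 = 10, A[0][1] + B[1][0] = -3 + -4 = -7, A[0][2] + B[2][0] = -3 + 1 = -2) = -7 (attained at k = 1)
  C[0][1] = min over k of (A[0][0] + B[0][1] = 9 + -4 = 5, A[0][1] + B[1][1] = -3 + -3 = -6, A[0][2] + B[2][1] = -3 + 1 = -2) = -6 (attained at k = 1)
  C[0][2] = min over k of (A[0][0] + B[0][2] = 9 + 8 = 17, A[0][1] + B[1][2] = -3 + 0 = -3, A[0][2] + B[2][2] = -3 + 6 = 3) = -3 (attained at k = 1)
  C[1][0] = min over k of (A[1][0] + B[0][0] = 2 + 1 = 3, A[1][1] + B[1][0] = 4 + -4 = 0, A[1][2] + B[2][0] = 5 + 1 = 6) = 0 (attained at k = 1)
  C[1][1] = min over k of (A[1][0] + B[0][1] = 2 + -4 = -2, A[1][1] + B[1][1] = 4 + -3 = 1, A[1][2] + B[2][1] = 5 + 1 = 6) = -2 (attained at k = 0)
  C[1][2] = min over k of (A[1][0] + B[0][2] = 2 + 8 = 10, A[1][1] + B[1][2] = 4 + 0 = 4, A[1][2] + B[2][2] = 5 + 6 = 11) = 4 (attained at k = 1)
  C[2][0] = min over k of (A[2][0] + B[0][0] = -1 + 1 = 0, A[2][1] + B[1][0] = 10 + -4 = 6, A[2][2] + B[2][0] = 4 + 1 = 5) = 0 (attained at k = 0)
  C[2][1] = min over k of (A[2][0] + B[0][1] = -1 + -4 = -5, A[2][1] + B[1][1] = 10 + -3 = 7, A[2][2] + B[2][1] = 4 + 1 = 5) = -5 (attained at k = 0)
  C[2][2] = min over k of (A[2][0] + B[0][2] = -1 + 8 = 7, A[2][1] + B[1][2] = 10 + 0 = 10, A[2][2] + B[2][2] = 4 + 6 = 10) = 7 (attained at k = 0)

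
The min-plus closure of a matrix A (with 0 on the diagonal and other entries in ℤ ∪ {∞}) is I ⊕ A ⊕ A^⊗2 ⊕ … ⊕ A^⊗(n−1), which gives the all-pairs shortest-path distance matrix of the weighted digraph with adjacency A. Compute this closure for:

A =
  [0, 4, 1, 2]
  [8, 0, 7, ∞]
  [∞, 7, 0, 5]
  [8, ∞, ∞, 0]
Closure =
  [0, 4, 1, 2]
  [8, 0, 7, 10]
  [13, 7, 0, 5]
  [8, 12, 9, 0]

This is the Floyd-Warshall all-pairs shortest-path computation. For each intermediate vertex k = 0, 1, …, 3, update dist[i][j] ← min(dist[i][j], dist[i][k] + dist[k][j]). The final matrix gives, for each (i, j), the minimum total weight of any directed path from i to j (possibly empty when i = j).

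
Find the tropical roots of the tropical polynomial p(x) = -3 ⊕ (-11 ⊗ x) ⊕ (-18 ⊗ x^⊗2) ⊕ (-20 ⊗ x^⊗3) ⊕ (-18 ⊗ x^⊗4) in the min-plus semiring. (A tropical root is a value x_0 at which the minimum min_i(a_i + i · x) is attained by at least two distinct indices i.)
Roots: {-2, 2, 7, 8}

Each tropical root is a break point of the lower envelope of the lines y = a_i + i · x (there are 5 lines, with slopes 0, 1, ..., 4). Only the lines that attain the minimum somewhere contribute to roots; other lines are dominated. Here the surviving (envelope) indices are i = 4, i = 3, i = 2, i = 1, i = 0.
Intersections between consecutive envelope lines give the roots: for adjacent envelope indices i < j the intersection is x = (a_i − a_j) / (j − i). Reading off the sorted break points: {-2, 2, 7, 8}.
Verification: at each break x_0, at least two indices attain the minimum of min_i(a_i + i · x_0).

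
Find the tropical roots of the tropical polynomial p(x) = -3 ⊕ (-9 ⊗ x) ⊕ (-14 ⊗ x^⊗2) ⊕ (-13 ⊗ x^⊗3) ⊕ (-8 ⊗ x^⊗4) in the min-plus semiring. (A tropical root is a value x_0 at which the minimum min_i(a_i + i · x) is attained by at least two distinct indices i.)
Roots: {-5, -1, 5, 6}

Each tropical root is a break point of the lower envelope of the lines y = a_i + i · x (there are 5 lines, with slopes 0, 1, ..., 4). Only the lines that attain the minimum somewhere contribute to roots; other lines are dominated. Here the surviving (envelope) indices are i = 4, i = 3, i = 2, i = 1, i = 0.
Intersections between consecutive envelope lines give the roots: for adjacent envelope indices i < j the intersection is x = (a_i − a_j) / (j − i). Reading off the sorted break points: {-5, -1, 5, 6}.
Verification: at each break x_0, at least two indices attain the minimum of min_i(a_i + i · x_0).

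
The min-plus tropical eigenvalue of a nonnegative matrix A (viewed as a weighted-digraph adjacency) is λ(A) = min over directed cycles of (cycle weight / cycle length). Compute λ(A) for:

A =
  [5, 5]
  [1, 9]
λ(A) = 3

Enumerate directed cycles and compute their means (weight / length). Sample:
  cycle 0 → 0: weight = 5, length = 1, mean = 5/1 ≈ 5.000
  cycle 1 → 1: weight = 9, length = 1, mean = 9/1 ≈ 9.000
  cycle 0 → 1 → 0: weight = 6, length = 2, mean = 6/2 ≈ 3.000
  cycle 1 → 0 → 1: weight = 6, length = 2, mean = 6/2 ≈ 3.000
Minimum mean = 3.000, attained e.g. along the cycle 0 → 1 → 0 with weight 6 and length 2. So λ(A) = 6/2 = 3.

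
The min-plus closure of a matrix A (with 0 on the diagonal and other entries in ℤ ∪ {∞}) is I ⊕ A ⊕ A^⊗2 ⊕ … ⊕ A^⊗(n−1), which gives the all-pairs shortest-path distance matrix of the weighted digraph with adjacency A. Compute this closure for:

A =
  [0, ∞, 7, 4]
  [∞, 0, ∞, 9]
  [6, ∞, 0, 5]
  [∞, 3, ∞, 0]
Closure =
  [0, 7, 7, 4]
  [∞, 0, ∞, 9]
  [6, 8, 0, 5]
  [∞, 3, ∞, 0]

This is the Floyd-Warshall all-pairs shortest-path computation. For each intermediate vertex k = 0, 1, …, 3, update dist[i][j] ← min(dist[i][j], dist[i][k] + dist[k][j]). The final matrix gives, for each (i, j), the minimum total weight of any directed path from i to j (possibly empty when i = j).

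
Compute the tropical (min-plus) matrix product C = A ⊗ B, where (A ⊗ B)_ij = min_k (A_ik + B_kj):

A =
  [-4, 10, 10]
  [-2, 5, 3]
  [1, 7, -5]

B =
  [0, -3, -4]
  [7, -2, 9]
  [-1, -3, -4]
A ⊗ B =
  [-4, -7, -8]
  [-2, -5, -6]
  [-6, -8, -9]

Apply the min-plus product entry-by-entry:
  C[0][0] = min over k of (A[0][0] + B[0][0] = -4 + 0 = -4, A[0][1] + B[1][0] = 10 + 7 = 17, A[0][2] + B[2][0] = 10 + -1 = 9) = -4 (attained at k = 0)
  C[0][1] = min over k of (A[0][0] + B[0][1] = -4 + -3 = -7, A[0][1] + B[1][1] = 10 + -2 = 8, A[0][2] + B[2][1] = 10 + -3 = 7) = -7 (attained at k = 0)
  C[0][2] = min over k of (A[0][0] + B[0][2] = -4 + -4 = -8, A[0][1] + B[1][2] = 10 + 9 = 19, A[0][2] + B[2][2] = 10 + -4 = 6) = -8 (attained at k = 0)
  C[1][0] = min over k of (A[1][0] + B[0][0] = -2 + 0 = -2, A[1][1] + B[1][0] = 5 + 7 = 12, A[1][2] + B[2][0] = 3 + -1 = 2) = -2 (attained at k = 0)
  C[1][1] = min over k of (A[1][0] + B[0][1] = -2 + -3 = -5, A[1][1] + B[1][1] = 5 + -2 = 3, A[1][2] + B[2][1] = 3 + -3 = 0) = -5 (attained at k = 0)
  C[1][2] = min over k of (A[1][0] + B[0][2] = -2 + -4 = -6, A[1][1] + B[1][2] = 5 + 9 = 14, A[1][2] + B[2][2] = 3 + -4 = -1) = -6 (attained at k = 0)
  C[2][0] = min over k of (A[2][0] + B[0][0] = 1 + 0 = 1, A[2][1] + B[1][0] = 7 + 7 = 14, A[2][2] + B[2][0] = -5 + -1 = -6) = -6 (attained at k = 2)
  C[2][1] = min over k of (A[2][0] + B[0][1] = 1 + -3 = -2, A[2][1] + B[1][1] = 7 + -2 = 5, A[2][2] + B[2][1] = -5 + -3 = -8) = -8 (attained at k = 2)
  C[2][2] = min over k of (A[2][0] + B[0][2] = 1 + -4 = -3, A[2][1] + B[1][2] = 7 + 9 = 16, A[2][2] + B[2][2] = -5 + -4 = -9) = -9 (attained at k = 2)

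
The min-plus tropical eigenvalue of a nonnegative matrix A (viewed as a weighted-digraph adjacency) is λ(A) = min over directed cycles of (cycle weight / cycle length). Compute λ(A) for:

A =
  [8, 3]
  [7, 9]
λ(A) = 5

Enumerate directed cycles and compute their means (weight / length). Sample:
  cycle 0 → 0: weight = 8, length = 1, mean = 8/1 ≈ 8.000
  cycle 1 → 1: weight = 9, length = 1, mean = 9/1 ≈ 9.000
  cycle 0 → 1 → 0: weight = 10, length = 2, mean = 10/2 ≈ 5.000
  cycle 1 → 0 → 1: weight = 10, length = 2, mean = 10/2 ≈ 5.000
Minimum mean = 5.000, attained e.g. along the cycle 0 → 1 → 0 with weight 10 and length 2. So λ(A) = 10/2 = 5.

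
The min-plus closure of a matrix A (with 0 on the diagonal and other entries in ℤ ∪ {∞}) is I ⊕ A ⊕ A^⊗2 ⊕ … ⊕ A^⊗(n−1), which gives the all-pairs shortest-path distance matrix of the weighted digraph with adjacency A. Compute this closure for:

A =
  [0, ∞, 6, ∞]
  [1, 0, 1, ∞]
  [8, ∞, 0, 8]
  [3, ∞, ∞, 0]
Closure =
  [0, ∞, 6, 14]
  [1, 0, 1, 9]
  [8, ∞, 0, 8]
  [3, ∞, 9, 0]

This is the Floyd-Warshall all-pairs shortest-path computation. For each intermediate vertex k = 0, 1, …, 3, update dist[i][j] ← min(dist[i][j], dist[i][k] + dist[k][j]). The final matrix gives, for each (i, j), the minimum total weight of any directed path from i to j (possibly empty when i = j).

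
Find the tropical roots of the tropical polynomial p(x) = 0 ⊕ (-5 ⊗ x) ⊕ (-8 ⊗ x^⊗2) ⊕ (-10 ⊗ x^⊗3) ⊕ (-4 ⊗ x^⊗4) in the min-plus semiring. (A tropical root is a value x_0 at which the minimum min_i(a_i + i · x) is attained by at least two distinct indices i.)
Roots: {-6, 2, 3, 5}

Each tropical root is a break point of the lower envelope of the lines y = a_i + i · x (there are 5 lines, with slopes 0, 1, ..., 4). Only the lines that attain the minimum somewhere contribute to roots; other lines are dominated. Here the surviving (envelope) indices are i = 4, i = 3, i = 2, i = 1, i = 0.
Intersections between consecutive envelope lines give the roots: for adjacent envelope indices i < j the intersection is x = (a_i − a_j) / (j − i). Reading off the sorted break points: {-6, 2, 3, 5}.
Verification: at each break x_0, at least two indices attain the minimum of min_i(a_i + i · x_0).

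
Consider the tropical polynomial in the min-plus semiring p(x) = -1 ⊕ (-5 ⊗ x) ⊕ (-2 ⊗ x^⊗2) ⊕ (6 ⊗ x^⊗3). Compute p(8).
p(8) = -1

A tropical monomial a ⊗ x^⊗i evaluates to a + i · x. Evaluating each term at x = 8:
  Term 0 contributes -1 + 0 · 8 = -1
  Term 1 contributes -5 + 1 · 8 = 3
  Term 2 contributes -2 + 2 · 8 = 14
  Term 3 contributes 6 + 3 · 8 = 30
p(8) = ⊕ of these = min[-1, 3, 14, 30] = -1.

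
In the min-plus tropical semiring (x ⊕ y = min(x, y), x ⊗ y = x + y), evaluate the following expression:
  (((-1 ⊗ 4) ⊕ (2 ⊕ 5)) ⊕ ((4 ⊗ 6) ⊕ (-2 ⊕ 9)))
(((-1 ⊗ 4) ⊕ (2 ⊕ 5)) ⊕ ((4 ⊗ 6) ⊕ (-2 ⊕ 9))) = -2

Expand innermost to outermost. Recall ⊕ takes the minimum of its arguments and ⊗ takes their sum. Working out the expression (((-1 ⊗ 4) ⊕ (2 ⊕ 5)) ⊕ ((4 ⊗ 6) ⊕ (-2 ⊕ 9))) gives -2.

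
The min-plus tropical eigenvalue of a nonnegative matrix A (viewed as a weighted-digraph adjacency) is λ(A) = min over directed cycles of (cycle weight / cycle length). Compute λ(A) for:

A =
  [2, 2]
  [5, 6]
λ(A) = 2

Enumerate directed cycles and compute their means (weight / length). Sample:
  cycle 0 → 0: weight = 2, length = 1, mean = 2/1 ≈ 2.000
  cycle 1 → 1: weight = 6, length = 1, mean = 6/1 ≈ 6.000
  cycle 0 → 1 → 0: weight = 7, length = 2, mean = 7/2 ≈ 3.500
  cycle 1 → 0 → 1: weight = 7, length = 2, mean = 7/2 ≈ 3.500
Minimum mean = 2.000, attained e.g. along the cycle 0 → 0 with weight 2 and length 1. So λ(A) = 2/1 = 2.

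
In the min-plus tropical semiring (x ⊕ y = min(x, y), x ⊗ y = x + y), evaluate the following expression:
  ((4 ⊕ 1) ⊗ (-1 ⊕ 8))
((4 ⊕ 1) ⊗ (-1 ⊕ 8)) = 0

Expand innermost to outermost. Recall ⊕ takes the minimum of its arguments and ⊗ takes their sum. Working out the expression ((4 ⊕ 1) ⊗ (-1 ⊕ 8)) gives 0.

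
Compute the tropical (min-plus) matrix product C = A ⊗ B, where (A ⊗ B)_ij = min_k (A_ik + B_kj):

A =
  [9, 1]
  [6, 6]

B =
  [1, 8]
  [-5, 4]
A ⊗ B =
  [-4, 5]
  [1, 10]

Apply the min-plus product entry-by-entry:
  C[0][0] = min over k of (A[0][0] + B[0][0] = 9 + 1 = 10, A[0][1] + B[1][0] = 1 + -5 = -4) = -4 (attained at k = 1)
  C[0][1] = min over k of (A[0][0] + B[0][1] = 9 + 8 = 17, A[0][1] + B[1][1] = 1 + 4 = 5) = 5 (attained at k = 1)
  C[1][0] = min over k of (A[1][0] + B[0][0] = 6 + 1 = 7, A[1][1] + B[1][0] = 6 + -5 = 1) = 1 (attained at k = 1)
  C[1][1] = min over k of (A[1][0] + B[0][1] = 6 + 8 = 14, A[1][1] + B[1][1] = 6 + 4 = 10) = 10 (attained at k = 1)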